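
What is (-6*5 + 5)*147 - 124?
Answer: -3799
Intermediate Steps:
(-6*5 + 5)*147 - 124 = (-30 + 5)*147 - 124 = -25*147 - 124 = -3675 - 124 = -3799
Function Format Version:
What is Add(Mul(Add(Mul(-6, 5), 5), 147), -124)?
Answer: -3799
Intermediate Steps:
Add(Mul(Add(Mul(-6, 5), 5), 147), -124) = Add(Mul(Add(-30, 5), 147), -124) = Add(Mul(-25, 147), -124) = Add(-3675, -124) = -3799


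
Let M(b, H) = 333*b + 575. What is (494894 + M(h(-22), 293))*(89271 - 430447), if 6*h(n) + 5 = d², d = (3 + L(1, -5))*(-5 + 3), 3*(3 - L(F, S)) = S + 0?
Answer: -520198041308/3 ≈ -1.7340e+11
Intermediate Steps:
L(F, S) = 3 - S/3 (L(F, S) = 3 - (S + 0)/3 = 3 - S/3)
d = -46/3 (d = (3 + (3 - ⅓*(-5)))*(-5 + 3) = (3 + (3 + 5/3))*(-2) = (3 + 14/3)*(-2) = (23/3)*(-2) = -46/3 ≈ -15.333)
h(n) = 2071/54 (h(n) = -⅚ + (-46/3)²/6 = -⅚ + (⅙)*(2116/9) = -⅚ + 1058/27 = 2071/54)
M(b, H) = 575 + 333*b
(494894 + M(h(-22), 293))*(89271 - 430447) = (494894 + (575 + 333*(2071/54)))*(89271 - 430447) = (494894 + (575 + 76627/6))*(-341176) = (494894 + 80077/6)*(-341176) = (3049441/6)*(-341176) = -520198041308/3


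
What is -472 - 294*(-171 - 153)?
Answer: 94784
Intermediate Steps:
-472 - 294*(-171 - 153) = -472 - 294*(-324) = -472 + 95256 = 94784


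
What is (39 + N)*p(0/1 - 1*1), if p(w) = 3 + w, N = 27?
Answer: 132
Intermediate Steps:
(39 + N)*p(0/1 - 1*1) = (39 + 27)*(3 + (0/1 - 1*1)) = 66*(3 + (0*1 - 1)) = 66*(3 + (0 - 1)) = 66*(3 - 1) = 66*2 = 132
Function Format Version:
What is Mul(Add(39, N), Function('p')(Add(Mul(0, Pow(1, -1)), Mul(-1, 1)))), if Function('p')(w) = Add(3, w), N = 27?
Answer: 132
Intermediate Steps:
Mul(Add(39, N), Function('p')(Add(Mul(0, Pow(1, -1)), Mul(-1, 1)))) = Mul(Add(39, 27), Add(3, Add(Mul(0, Pow(1, -1)), Mul(-1, 1)))) = Mul(66, Add(3, Add(Mul(0, 1), -1))) = Mul(66, Add(3, Add(0, -1))) = Mul(66, Add(3, -1)) = Mul(66, 2) = 132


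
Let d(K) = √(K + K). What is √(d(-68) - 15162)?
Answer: √(-15162 + 2*I*√34) ≈ 0.0474 + 123.13*I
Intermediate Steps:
d(K) = √2*√K (d(K) = √(2*K) = √2*√K)
√(d(-68) - 15162) = √(√2*√(-68) - 15162) = √(√2*(2*I*√17) - 15162) = √(2*I*√34 - 15162) = √(-15162 + 2*I*√34)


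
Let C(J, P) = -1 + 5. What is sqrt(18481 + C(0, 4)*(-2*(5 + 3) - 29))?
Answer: sqrt(18301) ≈ 135.28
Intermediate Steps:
C(J, P) = 4
sqrt(18481 + C(0, 4)*(-2*(5 + 3) - 29)) = sqrt(18481 + 4*(-2*(5 + 3) - 29)) = sqrt(18481 + 4*(-2*8 - 29)) = sqrt(18481 + 4*(-16 - 29)) = sqrt(18481 + 4*(-45)) = sqrt(18481 - 180) = sqrt(18301)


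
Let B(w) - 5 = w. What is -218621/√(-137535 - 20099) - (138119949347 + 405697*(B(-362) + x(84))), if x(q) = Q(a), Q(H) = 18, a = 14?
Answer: -137982418064 + 218621*I*√157634/157634 ≈ -1.3798e+11 + 550.64*I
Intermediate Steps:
x(q) = 18
B(w) = 5 + w
-218621/√(-137535 - 20099) - (138119949347 + 405697*(B(-362) + x(84))) = -218621/√(-137535 - 20099) - (138119949347 + 405697*((5 - 362) + 18)) = -218621*(-I*√157634/157634) - (138119949347 + 405697*(-357 + 18)) = -218621*(-I*√157634/157634) - 405697/(1/((-339 - 155186) + 495637)) = -(-218621)*I*√157634/157634 - 405697/(1/(-155525 + 495637)) = 218621*I*√157634/157634 - 405697/(1/340112) = 218621*I*√157634/157634 - 405697/1/340112 = 218621*I*√157634/157634 - 405697*340112 = 218621*I*√157634/157634 - 137982418064 = -137982418064 + 218621*I*√157634/157634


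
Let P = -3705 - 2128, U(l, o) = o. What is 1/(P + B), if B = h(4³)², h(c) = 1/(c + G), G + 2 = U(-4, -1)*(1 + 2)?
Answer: -3481/20304672 ≈ -0.00017144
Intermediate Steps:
G = -5 (G = -2 - (1 + 2) = -2 - 1*3 = -2 - 3 = -5)
h(c) = 1/(-5 + c) (h(c) = 1/(c - 5) = 1/(-5 + c))
P = -5833
B = 1/3481 (B = (1/(-5 + 4³))² = (1/(-5 + 64))² = (1/59)² = 1/3481 ≈ 0.00028727)
1/(P + B) = 1/(-5833 + 1/3481) = 1/(-20304672/3481) = -3481/20304672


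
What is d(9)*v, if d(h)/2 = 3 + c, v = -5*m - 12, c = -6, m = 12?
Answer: 432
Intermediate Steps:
v = -72 (v = -5*12 - 12 = -60 - 12 = -72)
d(h) = -6 (d(h) = 2*(3 - 6) = 2*(-3) = -6)
d(9)*v = -6*(-72) = 432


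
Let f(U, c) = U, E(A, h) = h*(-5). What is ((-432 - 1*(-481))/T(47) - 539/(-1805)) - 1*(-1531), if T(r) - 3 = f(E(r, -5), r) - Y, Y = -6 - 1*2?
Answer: 99592229/64980 ≈ 1532.7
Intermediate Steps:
E(A, h) = -5*h
Y = -8 (Y = -6 - 2 = -8)
T(r) = 36 (T(r) = 3 + (-5*(-5) - 1*(-8)) = 3 + (25 + 8) = 3 + 33 = 36)
((-432 - 1*(-481))/T(47) - 539/(-1805)) - 1*(-1531) = ((-432 - 1*(-481))/36 - 539/(-1805)) - 1*(-1531) = ((-432 + 481)*(1/36) - 539*(-1/1805)) + 1531 = (49*(1/36) + 539/1805) + 1531 = (49/36 + 539/1805) + 1531 = 107849/64980 + 1531 = 99592229/64980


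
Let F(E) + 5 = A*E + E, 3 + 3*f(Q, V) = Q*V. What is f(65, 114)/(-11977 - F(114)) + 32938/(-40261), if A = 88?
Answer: -827927093/890492798 ≈ -0.92974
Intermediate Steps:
f(Q, V) = -1 + Q*V/3 (f(Q, V) = -1 + (Q*V)/3 = -1 + Q*V/3)
F(E) = -5 + 89*E (F(E) = -5 + (88*E + E) = -5 + 89*E)
f(65, 114)/(-11977 - F(114)) + 32938/(-40261) = (-1 + (⅓)*65*114)/(-11977 - (-5 + 89*114)) + 32938/(-40261) = (-1 + 2470)/(-11977 - (-5 + 10146)) + 32938*(-1/40261) = 2469/(-11977 - 1*10141) - 32938/40261 = 2469/(-11977 - 10141) - 32938/40261 = 2469/(-22118) - 32938/40261 = 2469*(-1/22118) - 32938/40261 = -2469/22118 - 32938/40261 = -827927093/890492798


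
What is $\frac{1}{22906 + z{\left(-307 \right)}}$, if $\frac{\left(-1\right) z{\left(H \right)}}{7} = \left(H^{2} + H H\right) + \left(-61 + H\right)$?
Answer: $- \frac{1}{1294004} \approx -7.7279 \cdot 10^{-7}$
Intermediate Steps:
$z{\left(H \right)} = 427 - 14 H^{2} - 7 H$ ($z{\left(H \right)} = - 7 \left(\left(H^{2} + H H\right) + \left(-61 + H\right)\right) = - 7 \left(\left(H^{2} + H^{2}\right) + \left(-61 + H\right)\right) = - 7 \left(2 H^{2} + \left(-61 + H\right)\right) = - 7 \left(-61 + H + 2 H^{2}\right) = 427 - 14 H^{2} - 7 H$)
$\frac{1}{22906 + z{\left(-307 \right)}} = \frac{1}{22906 - \left(-2576 + 1319486\right)} = \frac{1}{22906 + \left(427 - 1319486 + 2149\right)} = \frac{1}{22906 - 1316910} = \frac{1}{-1294004} = - \frac{1}{1294004}$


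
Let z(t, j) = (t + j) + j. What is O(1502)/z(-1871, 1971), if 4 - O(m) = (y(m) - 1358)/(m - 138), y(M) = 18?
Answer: 1699/706211 ≈ 0.0024058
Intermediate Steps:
z(t, j) = t + 2*j (z(t, j) = (j + t) + j = t + 2*j)
O(m) = 4 + 1340/(-138 + m) (O(m) = 4 - (18 - 1358)/(m - 138) = 4 - (-1340)/(-138 + m) = 4 + 1340/(-138 + m))
O(1502)/z(-1871, 1971) = (4*(197 + 1502)/(-138 + 1502))/(-1871 + 2*1971) = (4*1699/1364)/(-1871 + 3942) = (4*(1/1364)*1699)/2071 = (1699/341)*(1/2071) = 1699/706211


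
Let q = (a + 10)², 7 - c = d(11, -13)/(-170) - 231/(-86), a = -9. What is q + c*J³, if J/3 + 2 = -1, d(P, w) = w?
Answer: -11287097/3655 ≈ -3088.1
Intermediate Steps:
J = -9 (J = -6 + 3*(-1) = -6 - 3 = -9)
c = 15488/3655 (c = 7 - (-13/(-170) - 231/(-86)) = 7 - (-13*(-1/170) - 231*(-1/86)) = 7 - (13/170 + 231/86) = 7 - 1*10097/3655 = 7 - 10097/3655 = 15488/3655 ≈ 4.2375)
q = 1 (q = (-9 + 10)² = 1² = 1)
q + c*J³ = 1 + (15488/3655)*(-9)³ = 1 + (15488/3655)*(-729) = 1 - 11290752/3655 = -11287097/3655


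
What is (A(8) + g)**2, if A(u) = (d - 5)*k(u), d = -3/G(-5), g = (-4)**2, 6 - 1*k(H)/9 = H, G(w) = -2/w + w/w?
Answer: 1024144/49 ≈ 20901.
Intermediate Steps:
G(w) = 1 - 2/w (G(w) = -2/w + 1 = 1 - 2/w)
k(H) = 54 - 9*H
g = 16
d = -15/7 (d = -3*(-5/(-2 - 5)) = -3/((-1/5*(-7))) = -3/7/5 = -3*5/7 = -15/7 ≈ -2.1429)
A(u) = -2700/7 + 450*u/7 (A(u) = (-15/7 - 5)*(54 - 9*u) = -50*(54 - 9*u)/7 = -2700/7 + 450*u/7)
(A(8) + g)**2 = ((-2700/7 + (450/7)*8) + 16)**2 = ((-2700/7 + 3600/7) + 16)**2 = (900/7 + 16)**2 = (1012/7)**2 = 1024144/49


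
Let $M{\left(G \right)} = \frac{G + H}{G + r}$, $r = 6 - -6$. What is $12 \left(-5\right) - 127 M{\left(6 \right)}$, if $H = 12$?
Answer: $-187$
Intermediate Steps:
$r = 12$ ($r = 6 + 6 = 12$)
$M{\left(G \right)} = 1$ ($M{\left(G \right)} = \frac{G + 12}{G + 12} = \frac{12 + G}{12 + G} = 1$)
$12 \left(-5\right) - 127 M{\left(6 \right)} = 12 \left(-5\right) - 127 = -60 - 127 = -187$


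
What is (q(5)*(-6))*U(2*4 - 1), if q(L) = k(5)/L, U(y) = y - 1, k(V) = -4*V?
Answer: 144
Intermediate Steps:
U(y) = -1 + y
q(L) = -20/L (q(L) = (-4*5)/L = -20/L)
(q(5)*(-6))*U(2*4 - 1) = (-20/5*(-6))*(-1 + (2*4 - 1)) = (-20*1/5*(-6))*(-1 + (8 - 1)) = (-4*(-6))*(-1 + 7) = 24*6 = 144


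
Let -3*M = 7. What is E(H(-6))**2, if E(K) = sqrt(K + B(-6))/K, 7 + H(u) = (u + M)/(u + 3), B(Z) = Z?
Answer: -207/361 ≈ -0.57341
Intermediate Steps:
M = -7/3 (M = -1/3*7 = -7/3 ≈ -2.3333)
H(u) = -7 + (-7/3 + u)/(3 + u) (H(u) = -7 + (u - 7/3)/(u + 3) = -7 + (-7/3 + u)/(3 + u))
E(K) = sqrt(-6 + K)/K (E(K) = sqrt(K - 6)/K = sqrt(-6 + K)/K)
E(H(-6))**2 = (sqrt(-6 + 2*(-35 - 9*(-6))/(3*(3 - 6)))/((2*(-35 - 9*(-6))/(3*(3 - 6)))))**2 = (sqrt(-6 + (2/3)*(-35 + 54)/(-3))/(((2/3)*(-35 + 54)/(-3))))**2 = (sqrt(-6 + (2/3)*(-1/3)*19)/(((2/3)*(-1/3)*19)))**2 = (sqrt(-6 - 38/9)/(-38/9))**2 = (-3*I*sqrt(23)/19)**2 = -207/361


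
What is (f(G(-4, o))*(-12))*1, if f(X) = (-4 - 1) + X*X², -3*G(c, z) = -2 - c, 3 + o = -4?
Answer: 572/9 ≈ 63.556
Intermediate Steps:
o = -7 (o = -3 - 4 = -7)
G(c, z) = ⅔ + c/3 (G(c, z) = -(-2 - c)/3 = ⅔ + c/3)
f(X) = -5 + X³
(f(G(-4, o))*(-12))*1 = ((-5 + (⅔ + (⅓)*(-4))³)*(-12))*1 = ((-5 + (⅔ - 4/3)³)*(-12))*1 = ((-5 + (-⅔)³)*(-12))*1 = ((-5 - 8/27)*(-12))*1 = -143/27*(-12)*1 = (572/9)*1 = 572/9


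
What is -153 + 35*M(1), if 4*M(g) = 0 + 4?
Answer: -118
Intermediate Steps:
M(g) = 1 (M(g) = (0 + 4)/4 = (1/4)*4 = 1)
-153 + 35*M(1) = -153 + 35*1 = -153 + 35 = -118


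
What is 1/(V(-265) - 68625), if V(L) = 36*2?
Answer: -1/68553 ≈ -1.4587e-5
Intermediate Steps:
V(L) = 72
1/(V(-265) - 68625) = 1/(72 - 68625) = 1/(-68553) = -1/68553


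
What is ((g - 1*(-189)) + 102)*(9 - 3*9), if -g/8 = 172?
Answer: 19530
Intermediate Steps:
g = -1376 (g = -8*172 = -1376)
((g - 1*(-189)) + 102)*(9 - 3*9) = ((-1376 - 1*(-189)) + 102)*(9 - 3*9) = ((-1376 + 189) + 102)*(9 - 27) = (-1187 + 102)*(-18) = -1085*(-18) = 19530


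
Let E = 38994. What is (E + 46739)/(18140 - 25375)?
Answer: -85733/7235 ≈ -11.850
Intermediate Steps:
(E + 46739)/(18140 - 25375) = (38994 + 46739)/(18140 - 25375) = 85733/(-7235) = 85733*(-1/7235) = -85733/7235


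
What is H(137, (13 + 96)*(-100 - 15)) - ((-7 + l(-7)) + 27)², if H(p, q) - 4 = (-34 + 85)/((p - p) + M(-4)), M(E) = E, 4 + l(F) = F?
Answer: -359/4 ≈ -89.750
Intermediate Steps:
l(F) = -4 + F
H(p, q) = -35/4 (H(p, q) = 4 + (-34 + 85)/((p - p) - 4) = 4 + 51/(0 - 4) = 4 + 51/(-4) = 4 + 51*(-¼) = 4 - 51/4 = -35/4)
H(137, (13 + 96)*(-100 - 15)) - ((-7 + l(-7)) + 27)² = -35/4 - ((-7 + (-4 - 7)) + 27)² = -35/4 - ((-7 - 11) + 27)² = -35/4 - (-18 + 27)² = -35/4 - 1*9² = -35/4 - 1*81 = -35/4 - 81 = -359/4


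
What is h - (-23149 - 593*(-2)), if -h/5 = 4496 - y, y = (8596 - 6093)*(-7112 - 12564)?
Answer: -246245657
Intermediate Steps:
y = -49249028 (y = 2503*(-19676) = -49249028)
h = -246267620 (h = -5*(4496 - 1*(-49249028)) = -5*(4496 + 49249028) = -5*49253524 = -246267620)
h - (-23149 - 593*(-2)) = -246267620 - (-23149 - 593*(-2)) = -246267620 - (-23149 + 1186) = -246267620 - 1*(-21963) = -246267620 + 21963 = -246245657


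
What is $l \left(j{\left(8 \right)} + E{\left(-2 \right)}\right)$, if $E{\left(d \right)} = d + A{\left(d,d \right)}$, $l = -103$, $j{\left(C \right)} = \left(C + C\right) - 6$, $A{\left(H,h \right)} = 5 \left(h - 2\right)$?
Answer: $1236$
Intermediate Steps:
$A{\left(H,h \right)} = -10 + 5 h$ ($A{\left(H,h \right)} = 5 \left(-2 + h\right) = -10 + 5 h$)
$j{\left(C \right)} = -6 + 2 C$ ($j{\left(C \right)} = 2 C - 6 = -6 + 2 C$)
$E{\left(d \right)} = -10 + 6 d$ ($E{\left(d \right)} = d + \left(-10 + 5 d\right) = -10 + 6 d$)
$l \left(j{\left(8 \right)} + E{\left(-2 \right)}\right) = - 103 \left(\left(-6 + 2 \cdot 8\right) + \left(-10 + 6 \left(-2\right)\right)\right) = - 103 \left(\left(-6 + 16\right) - 22\right) = - 103 \left(10 - 22\right) = \left(-103\right) \left(-12\right) = 1236$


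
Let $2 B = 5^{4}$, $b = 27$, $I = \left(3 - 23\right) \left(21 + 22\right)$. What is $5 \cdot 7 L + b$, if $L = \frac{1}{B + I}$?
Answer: $\frac{5899}{219} \approx 26.936$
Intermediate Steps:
$I = -860$ ($I = \left(-20\right) 43 = -860$)
$B = \frac{625}{2}$ ($B = \frac{5^{4}}{2} = \frac{1}{2} \cdot 625 = \frac{625}{2} \approx 312.5$)
$L = - \frac{2}{1095}$ ($L = \frac{1}{\frac{625}{2} - 860} = \frac{1}{- \frac{1095}{2}} = - \frac{2}{1095} \approx -0.0018265$)
$5 \cdot 7 L + b = 5 \cdot 7 \left(- \frac{2}{1095}\right) + 27 = 35 \left(- \frac{2}{1095}\right) + 27 = - \frac{14}{219} + 27 = \frac{5899}{219}$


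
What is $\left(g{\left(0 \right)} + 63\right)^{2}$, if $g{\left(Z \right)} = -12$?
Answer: $2601$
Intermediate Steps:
$\left(g{\left(0 \right)} + 63\right)^{2} = \left(-12 + 63\right)^{2} = 51^{2} = 2601$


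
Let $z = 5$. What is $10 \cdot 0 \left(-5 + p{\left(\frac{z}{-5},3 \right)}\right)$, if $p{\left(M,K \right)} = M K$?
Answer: $0$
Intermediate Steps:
$p{\left(M,K \right)} = K M$
$10 \cdot 0 \left(-5 + p{\left(\frac{z}{-5},3 \right)}\right) = 10 \cdot 0 \left(-5 + 3 \frac{5}{-5}\right) = 0 \left(-5 + 3 \cdot 5 \left(- \frac{1}{5}\right)\right) = 0 \left(-5 + 3 \left(-1\right)\right) = 0 \left(-5 - 3\right) = 0 \left(-8\right) = 0$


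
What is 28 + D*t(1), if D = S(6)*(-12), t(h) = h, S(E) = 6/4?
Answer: 10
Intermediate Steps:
S(E) = 3/2 (S(E) = 6*(¼) = 3/2)
D = -18 (D = (3/2)*(-12) = -18)
28 + D*t(1) = 28 - 18*1 = 28 - 18 = 10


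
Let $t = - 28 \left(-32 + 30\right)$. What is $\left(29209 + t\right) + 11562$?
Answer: $40827$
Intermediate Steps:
$t = 56$ ($t = \left(-28\right) \left(-2\right) = 56$)
$\left(29209 + t\right) + 11562 = \left(29209 + 56\right) + 11562 = 29265 + 11562 = 40827$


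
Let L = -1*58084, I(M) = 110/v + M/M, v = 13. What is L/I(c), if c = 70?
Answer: -755092/123 ≈ -6139.0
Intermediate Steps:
I(M) = 123/13 (I(M) = 110/13 + M/M = 110*(1/13) + 1 = 110/13 + 1 = 123/13)
L = -58084
L/I(c) = -58084/123/13 = -58084*13/123 = -755092/123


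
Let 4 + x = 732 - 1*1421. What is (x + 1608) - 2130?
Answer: -1215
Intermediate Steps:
x = -693 (x = -4 + (732 - 1*1421) = -4 + (732 - 1421) = -4 - 689 = -693)
(x + 1608) - 2130 = (-693 + 1608) - 2130 = 915 - 2130 = -1215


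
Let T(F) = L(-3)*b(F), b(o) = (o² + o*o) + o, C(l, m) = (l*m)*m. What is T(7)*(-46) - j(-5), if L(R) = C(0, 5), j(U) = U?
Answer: 5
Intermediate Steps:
C(l, m) = l*m²
b(o) = o + 2*o² (b(o) = (o² + o²) + o = 2*o² + o = o + 2*o²)
L(R) = 0 (L(R) = 0*5² = 0*25 = 0)
T(F) = 0 (T(F) = 0*(F*(1 + 2*F)) = 0)
T(7)*(-46) - j(-5) = 0*(-46) - 1*(-5) = 0 + 5 = 5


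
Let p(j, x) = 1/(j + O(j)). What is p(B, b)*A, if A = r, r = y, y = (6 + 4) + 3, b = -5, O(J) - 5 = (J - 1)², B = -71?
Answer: 13/5118 ≈ 0.0025401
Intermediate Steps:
O(J) = 5 + (-1 + J)² (O(J) = 5 + (J - 1)² = 5 + (-1 + J)²)
p(j, x) = 1/(5 + j + (-1 + j)²) (p(j, x) = 1/(j + (5 + (-1 + j)²)) = 1/(5 + j + (-1 + j)²))
y = 13 (y = 10 + 3 = 13)
r = 13
A = 13
p(B, b)*A = 13/(6 + (-71)² - 1*(-71)) = 13/(6 + 5041 + 71) = 13/5118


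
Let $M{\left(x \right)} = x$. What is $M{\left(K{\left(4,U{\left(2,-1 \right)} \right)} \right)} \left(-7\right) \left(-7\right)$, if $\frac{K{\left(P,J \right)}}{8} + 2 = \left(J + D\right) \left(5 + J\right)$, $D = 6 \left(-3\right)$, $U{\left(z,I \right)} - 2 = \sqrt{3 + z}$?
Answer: $-42728 - 3528 \sqrt{5} \approx -50617.0$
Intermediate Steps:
$U{\left(z,I \right)} = 2 + \sqrt{3 + z}$
$D = -18$
$K{\left(P,J \right)} = -16 + 8 \left(-18 + J\right) \left(5 + J\right)$ ($K{\left(P,J \right)} = -16 + 8 \left(J - 18\right) \left(5 + J\right) = -16 + 8 \left(-18 + J\right) \left(5 + J\right)$)
$M{\left(K{\left(4,U{\left(2,-1 \right)} \right)} \right)} \left(-7\right) \left(-7\right) = \left(-736 - 104 \left(2 + \sqrt{3 + 2}\right) + 8 \left(2 + \sqrt{3 + 2}\right)^{2}\right) \left(-7\right) \left(-7\right) = \left(-736 - 104 \left(2 + \sqrt{5}\right) + 8 \left(2 + \sqrt{5}\right)^{2}\right) \left(-7\right) \left(-7\right) = \left(-736 - \left(208 + 104 \sqrt{5}\right) + 8 \left(2 + \sqrt{5}\right)^{2}\right) \left(-7\right) \left(-7\right) = \left(-944 - 104 \sqrt{5} + 8 \left(2 + \sqrt{5}\right)^{2}\right) \left(-7\right) \left(-7\right) = \left(6608 - 56 \left(2 + \sqrt{5}\right)^{2} + 728 \sqrt{5}\right) \left(-7\right) = -46256 - 5096 \sqrt{5} + 392 \left(2 + \sqrt{5}\right)^{2}$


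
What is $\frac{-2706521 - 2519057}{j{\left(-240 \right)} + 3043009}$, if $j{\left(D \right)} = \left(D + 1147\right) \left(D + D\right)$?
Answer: $- \frac{5225578}{2607649} \approx -2.0039$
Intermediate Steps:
$j{\left(D \right)} = 2 D \left(1147 + D\right)$ ($j{\left(D \right)} = \left(1147 + D\right) 2 D = 2 D \left(1147 + D\right)$)
$\frac{-2706521 - 2519057}{j{\left(-240 \right)} + 3043009} = \frac{-2706521 - 2519057}{2 \left(-240\right) \left(1147 - 240\right) + 3043009} = - \frac{5225578}{2 \left(-240\right) 907 + 3043009} = - \frac{5225578}{-435360 + 3043009} = - \frac{5225578}{2607649}$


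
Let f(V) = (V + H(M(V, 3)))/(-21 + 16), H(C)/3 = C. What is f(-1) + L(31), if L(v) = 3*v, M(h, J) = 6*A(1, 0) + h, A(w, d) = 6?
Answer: 361/5 ≈ 72.200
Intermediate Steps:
M(h, J) = 36 + h (M(h, J) = 6*6 + h = 36 + h)
H(C) = 3*C
f(V) = -108/5 - 4*V/5 (f(V) = (V + 3*(36 + V))/(-21 + 16) = (V + (108 + 3*V))/(-5) = (108 + 4*V)*(-1/5) = -108/5 - 4*V/5)
f(-1) + L(31) = (-108/5 - 4/5*(-1)) + 3*31 = (-108/5 + 4/5) + 93 = -104/5 + 93 = 361/5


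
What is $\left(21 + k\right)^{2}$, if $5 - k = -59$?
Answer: $7225$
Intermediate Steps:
$k = 64$ ($k = 5 - -59 = 5 + 59 = 64$)
$\left(21 + k\right)^{2} = \left(21 + 64\right)^{2} = 85^{2} = 7225$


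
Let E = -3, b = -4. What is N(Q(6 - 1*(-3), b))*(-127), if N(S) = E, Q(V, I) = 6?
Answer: 381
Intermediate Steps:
N(S) = -3
N(Q(6 - 1*(-3), b))*(-127) = -3*(-127) = 381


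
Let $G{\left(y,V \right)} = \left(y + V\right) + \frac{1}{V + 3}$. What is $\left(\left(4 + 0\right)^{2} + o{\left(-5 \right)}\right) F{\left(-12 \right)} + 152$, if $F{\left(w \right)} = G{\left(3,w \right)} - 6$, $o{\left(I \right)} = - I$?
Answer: $- \frac{496}{3} \approx -165.33$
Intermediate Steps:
$G{\left(y,V \right)} = V + y + \frac{1}{3 + V}$ ($G{\left(y,V \right)} = \left(V + y\right) + \frac{1}{3 + V} = V + y + \frac{1}{3 + V}$)
$F{\left(w \right)} = -6 + \frac{10 + w^{2} + 6 w}{3 + w}$ ($F{\left(w \right)} = \frac{1 + w^{2} + 3 w + 3 \cdot 3 + w 3}{3 + w} - 6 = \frac{1 + w^{2} + 3 w + 9 + 3 w}{3 + w} - 6 = \frac{10 + w^{2} + 6 w}{3 + w} - 6 = -6 + \frac{10 + w^{2} + 6 w}{3 + w}$)
$\left(\left(4 + 0\right)^{2} + o{\left(-5 \right)}\right) F{\left(-12 \right)} + 152 = \left(\left(4 + 0\right)^{2} - -5\right) \frac{-8 + \left(-12\right)^{2}}{3 - 12} + 152 = \left(4^{2} + 5\right) \frac{-8 + 144}{-9} + 152 = \left(16 + 5\right) \left(\left(- \frac{1}{9}\right) 136\right) + 152 = 21 \left(- \frac{136}{9}\right) + 152 = - \frac{952}{3} + 152 = - \frac{496}{3}$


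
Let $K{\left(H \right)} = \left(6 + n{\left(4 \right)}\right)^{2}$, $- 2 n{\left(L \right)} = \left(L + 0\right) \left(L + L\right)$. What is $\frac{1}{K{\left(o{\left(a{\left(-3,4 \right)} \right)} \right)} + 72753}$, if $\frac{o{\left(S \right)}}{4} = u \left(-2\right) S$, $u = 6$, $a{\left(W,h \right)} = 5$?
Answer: $\frac{1}{72853} \approx 1.3726 \cdot 10^{-5}$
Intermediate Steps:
$n{\left(L \right)} = - L^{2}$ ($n{\left(L \right)} = - \frac{\left(L + 0\right) \left(L + L\right)}{2} = - \frac{L 2 L}{2} = - \frac{2 L^{2}}{2} = - L^{2}$)
$o{\left(S \right)} = - 48 S$ ($o{\left(S \right)} = 4 \cdot 6 \left(-2\right) S = 4 \left(- 12 S\right) = - 48 S$)
$K{\left(H \right)} = 100$ ($K{\left(H \right)} = \left(6 - 4^{2}\right)^{2} = \left(6 - 16\right)^{2} = \left(-10\right)^{2} = 100$)
$\frac{1}{K{\left(o{\left(a{\left(-3,4 \right)} \right)} \right)} + 72753} = \frac{1}{100 + 72753} = \frac{1}{72853}$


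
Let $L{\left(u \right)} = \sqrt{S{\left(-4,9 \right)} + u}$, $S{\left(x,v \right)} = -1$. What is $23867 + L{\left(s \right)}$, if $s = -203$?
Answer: $23867 + 2 i \sqrt{51} \approx 23867.0 + 14.283 i$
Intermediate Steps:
$L{\left(u \right)} = \sqrt{-1 + u}$
$23867 + L{\left(s \right)} = 23867 + \sqrt{-1 - 203} = 23867 + \sqrt{-204} = 23867 + 2 i \sqrt{51}$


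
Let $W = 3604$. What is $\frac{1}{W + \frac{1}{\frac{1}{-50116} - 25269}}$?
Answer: $\frac{1266381205}{4564037812704} \approx 0.00027747$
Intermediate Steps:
$\frac{1}{W + \frac{1}{\frac{1}{-50116} - 25269}} = \frac{1}{3604 + \frac{1}{\frac{1}{-50116} - 25269}} = \frac{1}{3604 + \frac{1}{- \frac{1}{50116} - 25269}} = \frac{1}{3604 + \frac{1}{- \frac{1266381205}{50116}}} = \frac{1}{3604 - \frac{50116}{1266381205}} = \frac{1}{\frac{4564037812704}{1266381205}} = \frac{1266381205}{4564037812704}$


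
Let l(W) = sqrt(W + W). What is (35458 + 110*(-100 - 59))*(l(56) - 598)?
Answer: -10744864 + 71872*sqrt(7) ≈ -1.0555e+7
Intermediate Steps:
l(W) = sqrt(2)*sqrt(W) (l(W) = sqrt(2*W) = sqrt(2)*sqrt(W))
(35458 + 110*(-100 - 59))*(l(56) - 598) = (35458 + 110*(-100 - 59))*(sqrt(2)*sqrt(56) - 598) = (35458 + 110*(-159))*(sqrt(2)*(2*sqrt(14)) - 598) = (35458 - 17490)*(4*sqrt(7) - 598) = 17968*(-598 + 4*sqrt(7)) = -10744864 + 71872*sqrt(7)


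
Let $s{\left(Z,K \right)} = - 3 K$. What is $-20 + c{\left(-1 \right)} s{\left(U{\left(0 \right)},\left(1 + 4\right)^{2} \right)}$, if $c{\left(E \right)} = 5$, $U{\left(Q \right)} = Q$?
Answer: $-395$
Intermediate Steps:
$-20 + c{\left(-1 \right)} s{\left(U{\left(0 \right)},\left(1 + 4\right)^{2} \right)} = -20 + 5 \left(- 3 \left(1 + 4\right)^{2}\right) = -20 + 5 \left(- 3 \cdot 5^{2}\right) = -20 + 5 \left(\left(-3\right) 25\right) = -20 + 5 \left(-75\right) = -20 - 375 = -395$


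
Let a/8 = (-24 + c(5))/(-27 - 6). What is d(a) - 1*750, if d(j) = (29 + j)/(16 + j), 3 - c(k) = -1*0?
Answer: -173625/232 ≈ -748.38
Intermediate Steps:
c(k) = 3 (c(k) = 3 - (-1)*0 = 3 - 1*0 = 3 + 0 = 3)
a = 56/11 (a = 8*((-24 + 3)/(-27 - 6)) = 8*(-21/(-33)) = 8*(-21*(-1/33)) = 8*(7/11) = 56/11 ≈ 5.0909)
d(j) = (29 + j)/(16 + j)
d(a) - 1*750 = (29 + 56/11)/(16 + 56/11) - 1*750 = (375/11)/(232/11) - 750 = (11/232)*(375/11) - 750 = 375/232 - 750 = -173625/232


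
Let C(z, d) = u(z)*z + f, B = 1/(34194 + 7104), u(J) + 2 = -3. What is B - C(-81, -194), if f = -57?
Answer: -14371703/41298 ≈ -348.00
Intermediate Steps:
u(J) = -5 (u(J) = -2 - 3 = -5)
B = 1/41298 ≈ 2.4214e-5
C(z, d) = -57 - 5*z (C(z, d) = -5*z - 57 = -57 - 5*z)
B - C(-81, -194) = 1/41298 - (-57 - 5*(-81)) = 1/41298 - (-57 + 405) = 1/41298 - 1*348 = 1/41298 - 348 = -14371703/41298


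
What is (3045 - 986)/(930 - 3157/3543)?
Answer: 7295037/3291833 ≈ 2.2161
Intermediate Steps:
(3045 - 986)/(930 - 3157/3543) = 2059/(930 - 3157*1/3543) = 2059/(930 - 3157/3543) = 2059/(3291833/3543) = 2059*(3543/3291833) = 7295037/3291833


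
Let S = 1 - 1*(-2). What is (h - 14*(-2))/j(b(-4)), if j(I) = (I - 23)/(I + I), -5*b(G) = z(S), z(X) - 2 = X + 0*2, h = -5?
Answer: 23/12 ≈ 1.9167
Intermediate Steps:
S = 3 (S = 1 + 2 = 3)
z(X) = 2 + X (z(X) = 2 + (X + 0*2) = 2 + (X + 0) = 2 + X)
b(G) = -1 (b(G) = -(2 + 3)/5 = -1/5*5 = -1)
j(I) = (-23 + I)/(2*I) (j(I) = (-23 + I)/((2*I)) = (-23 + I)*(1/(2*I)) = (-23 + I)/(2*I))
(h - 14*(-2))/j(b(-4)) = (-5 - 14*(-2))/(((1/2)*(-23 - 1)/(-1))) = (-5 + 28)/(((1/2)*(-1)*(-24))) = 23/12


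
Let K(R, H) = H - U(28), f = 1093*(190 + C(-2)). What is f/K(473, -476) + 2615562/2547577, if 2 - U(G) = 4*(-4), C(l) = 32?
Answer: -16233349503/33118501 ≈ -490.16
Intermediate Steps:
U(G) = 18 (U(G) = 2 - 4*(-4) = 2 - 1*(-16) = 2 + 16 = 18)
f = 242646 (f = 1093*(190 + 32) = 1093*222 = 242646)
K(R, H) = -18 + H (K(R, H) = H - 1*18 = H - 18 = -18 + H)
f/K(473, -476) + 2615562/2547577 = 242646/(-18 - 476) + 2615562/2547577 = 242646/(-494) + 2615562*(1/2547577) = 242646*(-1/494) + 2615562/2547577 = -121323/247 + 2615562/2547577 = -16233349503/33118501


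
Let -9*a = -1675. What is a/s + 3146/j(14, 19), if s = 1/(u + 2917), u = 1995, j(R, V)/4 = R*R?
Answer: 3225233357/3528 ≈ 9.1418e+5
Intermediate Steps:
a = 1675/9 (a = -⅑*(-1675) = 1675/9 ≈ 186.11)
j(R, V) = 4*R² (j(R, V) = 4*(R*R) = 4*R²)
s = 1/4912 (s = 1/(1995 + 2917) = 1/4912 ≈ 0.00020358)
a/s + 3146/j(14, 19) = 1675/(9*(1/4912)) + 3146/((4*14²)) = (1675/9)*4912 + 3146/((4*196)) = 8227600/9 + 3146/784 = 8227600/9 + 3146*(1/784) = 8227600/9 + 1573/392 = 3225233357/3528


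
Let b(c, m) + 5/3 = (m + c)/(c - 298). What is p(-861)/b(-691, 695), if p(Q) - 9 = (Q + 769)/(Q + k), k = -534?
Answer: -12507883/2305005 ≈ -5.4264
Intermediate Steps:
b(c, m) = -5/3 + (c + m)/(-298 + c) (b(c, m) = -5/3 + (m + c)/(c - 298) = -5/3 + (c + m)/(-298 + c))
p(Q) = 9 + (769 + Q)/(-534 + Q) (p(Q) = 9 + (Q + 769)/(Q - 534) = 9 + (769 + Q)/(-534 + Q))
p(-861)/b(-691, 695) = ((-4037 + 10*(-861))/(-534 - 861))/(((1490 - 2*(-691) + 3*695)/(3*(-298 - 691)))) = ((-4037 - 8610)/(-1395))/(((⅓)*(1490 + 1382 + 2085)/(-989))) = (-1/1395*(-12647))/(((⅓)*(-1/989)*4957)) = 12647/(1395*(-4957/2967)) = (12647/1395)*(-2967/4957) = -12507883/2305005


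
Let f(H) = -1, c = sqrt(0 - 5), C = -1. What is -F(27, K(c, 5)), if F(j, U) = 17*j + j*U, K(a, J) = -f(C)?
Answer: -486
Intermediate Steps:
c = I*sqrt(5) (c = sqrt(-5) = I*sqrt(5) ≈ 2.2361*I)
K(a, J) = 1 (K(a, J) = -1*(-1) = 1)
F(j, U) = 17*j + U*j
-F(27, K(c, 5)) = -27*(17 + 1) = -27*18 = -1*486 = -486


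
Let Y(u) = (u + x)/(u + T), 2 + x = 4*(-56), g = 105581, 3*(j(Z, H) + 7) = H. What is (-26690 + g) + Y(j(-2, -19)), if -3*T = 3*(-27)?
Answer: 3233813/41 ≈ 78874.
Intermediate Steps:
j(Z, H) = -7 + H/3
T = 27 (T = -(-27) = -⅓*(-81) = 27)
x = -226 (x = -2 + 4*(-56) = -2 - 224 = -226)
Y(u) = (-226 + u)/(27 + u) (Y(u) = (u - 226)/(u + 27) = (-226 + u)/(27 + u))
(-26690 + g) + Y(j(-2, -19)) = (-26690 + 105581) + (-226 + (-7 + (⅓)*(-19)))/(27 + (-7 + (⅓)*(-19))) = 78891 + (-226 + (-7 - 19/3))/(27 + (-7 - 19/3)) = 78891 + (-226 - 40/3)/(27 - 40/3) = 78891 - 718/3/(41/3) = 78891 + (3/41)*(-718/3) = 78891 - 718/41 = 3233813/41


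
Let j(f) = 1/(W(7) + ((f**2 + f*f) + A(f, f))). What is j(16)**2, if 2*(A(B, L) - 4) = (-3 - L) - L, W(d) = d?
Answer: 4/1022121 ≈ 3.9134e-6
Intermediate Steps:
A(B, L) = 5/2 - L (A(B, L) = 4 + ((-3 - L) - L)/2 = 4 + (-3 - 2*L)/2 = 4 + (-3/2 - L) = 5/2 - L)
j(f) = 1/(19/2 - f + 2*f**2) (j(f) = 1/(7 + ((f**2 + f*f) + (5/2 - f))) = 1/(7 + ((f**2 + f**2) + (5/2 - f))) = 1/(7 + (2*f**2 + (5/2 - f))) = 1/(7 + (5/2 - f + 2*f**2)) = 1/(19/2 - f + 2*f**2))
j(16)**2 = (2/(19 - 2*16 + 4*16**2))**2 = (2/(19 - 32 + 4*256))**2 = (2/(19 - 32 + 1024))**2 = (2/1011)**2 = 4/1022121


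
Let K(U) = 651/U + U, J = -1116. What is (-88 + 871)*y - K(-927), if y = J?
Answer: -269726192/309 ≈ -8.7290e+5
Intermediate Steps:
y = -1116
K(U) = U + 651/U
(-88 + 871)*y - K(-927) = (-88 + 871)*(-1116) - (-927 + 651/(-927)) = 783*(-1116) - (-927 + 651*(-1/927)) = -873828 - (-927 - 217/309) = -873828 - 1*(-286660/309) = -873828 + 286660/309 = -269726192/309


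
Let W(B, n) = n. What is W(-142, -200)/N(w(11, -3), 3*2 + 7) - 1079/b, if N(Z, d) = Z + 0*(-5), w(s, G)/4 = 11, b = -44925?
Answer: -2234381/494175 ≈ -4.5214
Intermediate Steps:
w(s, G) = 44 (w(s, G) = 4*11 = 44)
N(Z, d) = Z (N(Z, d) = Z + 0 = Z)
W(-142, -200)/N(w(11, -3), 3*2 + 7) - 1079/b = -200/44 - 1079/(-44925) = -200*1/44 - 1079*(-1/44925) = -50/11 + 1079/44925 = -2234381/494175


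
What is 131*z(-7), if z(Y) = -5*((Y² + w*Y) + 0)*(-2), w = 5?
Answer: 18340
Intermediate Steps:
z(Y) = 10*Y² + 50*Y (z(Y) = -5*((Y² + 5*Y) + 0)*(-2) = -5*(Y² + 5*Y)*(-2) = (-25*Y - 5*Y²)*(-2) = 10*Y² + 50*Y)
131*z(-7) = 131*(10*(-7)*(5 - 7)) = 131*(10*(-7)*(-2)) = 131*140 = 18340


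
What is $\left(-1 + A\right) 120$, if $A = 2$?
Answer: $120$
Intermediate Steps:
$\left(-1 + A\right) 120 = \left(-1 + 2\right) 120 = 1 \cdot 120 = 120$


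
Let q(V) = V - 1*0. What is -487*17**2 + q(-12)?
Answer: -140755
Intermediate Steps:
q(V) = V (q(V) = V + 0 = V)
-487*17**2 + q(-12) = -487*17**2 - 12 = -487*289 - 12 = -140743 - 12 = -140755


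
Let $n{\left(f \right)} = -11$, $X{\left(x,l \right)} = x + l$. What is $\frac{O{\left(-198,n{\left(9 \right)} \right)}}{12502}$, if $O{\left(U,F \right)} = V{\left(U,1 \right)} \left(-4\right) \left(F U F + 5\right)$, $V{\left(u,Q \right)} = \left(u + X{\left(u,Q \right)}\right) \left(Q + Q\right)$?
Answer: $- \frac{37845740}{6251} \approx -6054.4$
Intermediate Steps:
$X{\left(x,l \right)} = l + x$
$V{\left(u,Q \right)} = 2 Q \left(Q + 2 u\right)$ ($V{\left(u,Q \right)} = \left(u + \left(Q + u\right)\right) \left(Q + Q\right) = \left(Q + 2 u\right) 2 Q = 2 Q \left(Q + 2 u\right)$)
$O{\left(U,F \right)} = \left(-8 - 16 U\right) \left(5 + U F^{2}\right)$ ($O{\left(U,F \right)} = 2 \cdot 1 \left(1 + 2 U\right) \left(-4\right) \left(F U F + 5\right) = \left(2 + 4 U\right) \left(-4\right) \left(U F^{2} + 5\right) = \left(-8 - 16 U\right) \left(5 + U F^{2}\right)$)
$\frac{O{\left(-198,n{\left(9 \right)} \right)}}{12502} = \frac{\left(-8\right) \left(1 + 2 \left(-198\right)\right) \left(5 - 198 \left(-11\right)^{2}\right)}{12502} = - 8 \left(1 - 396\right) \left(5 - 23958\right) \frac{1}{12502} = \left(-8\right) \left(-395\right) \left(5 - 23958\right) \frac{1}{12502} = \left(-8\right) \left(-395\right) \left(-23953\right) \frac{1}{12502} = \left(-75691480\right) \frac{1}{12502} = - \frac{37845740}{6251}$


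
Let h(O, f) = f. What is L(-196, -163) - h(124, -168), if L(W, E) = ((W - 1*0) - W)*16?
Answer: 168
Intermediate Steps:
L(W, E) = 0 (L(W, E) = ((W + 0) - W)*16 = (W - W)*16 = 0*16 = 0)
L(-196, -163) - h(124, -168) = 0 - 1*(-168) = 0 + 168 = 168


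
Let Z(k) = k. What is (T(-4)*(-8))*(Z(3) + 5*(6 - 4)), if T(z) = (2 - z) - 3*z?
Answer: -1872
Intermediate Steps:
T(z) = 2 - 4*z
(T(-4)*(-8))*(Z(3) + 5*(6 - 4)) = ((2 - 4*(-4))*(-8))*(3 + 5*(6 - 4)) = ((2 + 16)*(-8))*(3 + 5*2) = (18*(-8))*(3 + 10) = -144*13 = -1872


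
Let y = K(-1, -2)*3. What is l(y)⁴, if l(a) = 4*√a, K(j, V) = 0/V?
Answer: 0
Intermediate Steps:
K(j, V) = 0
y = 0 (y = 0*3 = 0)
l(y)⁴ = (4*√0)⁴ = (4*0)⁴ = 0⁴ = 0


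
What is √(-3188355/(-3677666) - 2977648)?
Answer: I*√40273354018419928858/3677666 ≈ 1725.6*I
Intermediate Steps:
√(-3188355/(-3677666) - 2977648) = √(-3188355*(-1/3677666) - 2977648) = √(3188355/3677666 - 2977648) = √(-10950791621213/3677666) = I*√40273354018419928858/3677666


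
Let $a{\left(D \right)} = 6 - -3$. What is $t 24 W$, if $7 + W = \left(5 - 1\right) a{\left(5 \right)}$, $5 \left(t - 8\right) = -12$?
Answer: $\frac{19488}{5} \approx 3897.6$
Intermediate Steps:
$a{\left(D \right)} = 9$ ($a{\left(D \right)} = 6 + 3 = 9$)
$t = \frac{28}{5}$ ($t = 8 + \frac{1}{5} \left(-12\right) = 8 - \frac{12}{5} = \frac{28}{5} \approx 5.6$)
$W = 29$ ($W = -7 + \left(5 - 1\right) 9 = -7 + 4 \cdot 9 = -7 + 36 = 29$)
$t 24 W = \frac{28}{5} \cdot 24 \cdot 29 = \frac{672}{5} \cdot 29 = \frac{19488}{5}$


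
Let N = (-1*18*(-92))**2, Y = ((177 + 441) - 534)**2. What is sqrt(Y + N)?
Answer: 12*sqrt(19093) ≈ 1658.1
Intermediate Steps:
Y = 7056 (Y = (618 - 534)**2 = 84**2 = 7056)
N = 2742336 (N = (-18*(-92))**2 = 1656**2 = 2742336)
sqrt(Y + N) = sqrt(7056 + 2742336) = sqrt(2749392) = 12*sqrt(19093)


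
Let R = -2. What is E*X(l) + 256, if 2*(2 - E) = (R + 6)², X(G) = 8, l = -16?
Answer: 208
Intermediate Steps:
E = -6 (E = 2 - (-2 + 6)²/2 = 2 - ½*4² = 2 - ½*16 = 2 - 8 = -6)
E*X(l) + 256 = -6*8 + 256 = -48 + 256 = 208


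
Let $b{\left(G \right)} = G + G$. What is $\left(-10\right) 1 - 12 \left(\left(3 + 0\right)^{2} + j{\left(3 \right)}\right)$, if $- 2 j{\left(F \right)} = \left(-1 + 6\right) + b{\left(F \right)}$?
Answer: $-52$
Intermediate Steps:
$b{\left(G \right)} = 2 G$
$j{\left(F \right)} = - \frac{5}{2} - F$ ($j{\left(F \right)} = - \frac{\left(-1 + 6\right) + 2 F}{2} = - \frac{5 + 2 F}{2} = - \frac{5}{2} - F$)
$\left(-10\right) 1 - 12 \left(\left(3 + 0\right)^{2} + j{\left(3 \right)}\right) = \left(-10\right) 1 - 12 \left(\left(3 + 0\right)^{2} - \frac{11}{2}\right) = -10 - 12 \left(3^{2} - \frac{11}{2}\right) = -10 - 12 \left(9 - \frac{11}{2}\right) = -10 - 42 = -52$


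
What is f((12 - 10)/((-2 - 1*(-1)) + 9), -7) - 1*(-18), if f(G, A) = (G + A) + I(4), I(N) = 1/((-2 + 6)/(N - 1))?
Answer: 12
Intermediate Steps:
I(N) = -¼ + N/4 (I(N) = 1/(4/(-1 + N)) = -¼ + N/4)
f(G, A) = ¾ + A + G (f(G, A) = (G + A) + (-¼ + (¼)*4) = (A + G) + (-¼ + 1) = (A + G) + ¾ = ¾ + A + G)
f((12 - 10)/((-2 - 1*(-1)) + 9), -7) - 1*(-18) = (¾ - 7 + (12 - 10)/((-2 - 1*(-1)) + 9)) - 1*(-18) = (¾ - 7 + 2/((-2 + 1) + 9)) + 18 = (¾ - 7 + 2/(-1 + 9)) + 18 = (¾ - 7 + 2/8) + 18 = (¾ - 7 + 2*(⅛)) + 18 = (¾ - 7 + ¼) + 18 = -6 + 18 = 12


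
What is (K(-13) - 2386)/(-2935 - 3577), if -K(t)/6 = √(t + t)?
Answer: 1193/3256 + 3*I*√26/3256 ≈ 0.3664 + 0.0046981*I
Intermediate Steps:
K(t) = -6*√2*√t (K(t) = -6*√(t + t) = -6*√2*√t)
(K(-13) - 2386)/(-2935 - 3577) = (-6*√2*√(-13) - 2386)/(-2935 - 3577) = (-6*√2*I*√13 - 2386)/(-6512) = (-6*I*√26 - 2386)*(-1/6512) = (-2386 - 6*I*√26)*(-1/6512) = 1193/3256 + 3*I*√26/3256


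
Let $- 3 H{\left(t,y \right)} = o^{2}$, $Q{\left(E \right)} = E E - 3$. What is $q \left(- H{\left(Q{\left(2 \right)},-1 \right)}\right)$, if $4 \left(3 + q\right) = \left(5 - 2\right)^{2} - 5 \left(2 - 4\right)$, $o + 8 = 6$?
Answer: $\frac{7}{3} \approx 2.3333$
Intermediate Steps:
$o = -2$ ($o = -8 + 6 = -2$)
$Q{\left(E \right)} = -3 + E^{2}$ ($Q{\left(E \right)} = E^{2} - 3 = -3 + E^{2}$)
$H{\left(t,y \right)} = - \frac{4}{3}$ ($H{\left(t,y \right)} = - \frac{\left(-2\right)^{2}}{3} = \left(- \frac{1}{3}\right) 4 = - \frac{4}{3}$)
$q = \frac{7}{4}$ ($q = -3 + \frac{\left(5 - 2\right)^{2} - 5 \left(2 - 4\right)}{4} = -3 + \frac{3^{2} - 5 \left(-2\right)}{4} = -3 + \frac{9 - -10}{4} = -3 + \frac{9 + 10}{4} = -3 + \frac{1}{4} \cdot 19 = -3 + \frac{19}{4} = \frac{7}{4} \approx 1.75$)
$q \left(- H{\left(Q{\left(2 \right)},-1 \right)}\right) = \frac{7 \left(\left(-1\right) \left(- \frac{4}{3}\right)\right)}{4} = \frac{7}{4} \cdot \frac{4}{3} = \frac{7}{3}$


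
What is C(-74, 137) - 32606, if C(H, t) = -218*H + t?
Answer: -16337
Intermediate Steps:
C(H, t) = t - 218*H
C(-74, 137) - 32606 = (137 - 218*(-74)) - 32606 = (137 + 16132) - 32606 = 16269 - 32606 = -16337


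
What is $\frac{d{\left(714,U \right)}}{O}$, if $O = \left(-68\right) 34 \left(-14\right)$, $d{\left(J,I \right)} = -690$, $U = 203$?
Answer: $- \frac{345}{16184} \approx -0.021317$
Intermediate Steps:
$O = 32368$ ($O = \left(-2312\right) \left(-14\right) = 32368$)
$\frac{d{\left(714,U \right)}}{O} = - \frac{690}{32368} = \left(-690\right) \frac{1}{32368} = - \frac{345}{16184}$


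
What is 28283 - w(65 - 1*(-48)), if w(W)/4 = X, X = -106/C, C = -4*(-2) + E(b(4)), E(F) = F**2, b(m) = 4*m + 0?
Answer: 933392/33 ≈ 28285.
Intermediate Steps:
b(m) = 4*m
C = 264 (C = -4*(-2) + (4*4)**2 = 8 + 16**2 = 8 + 256 = 264)
X = -53/132 (X = -106/264 = -106*1/264 = -53/132 ≈ -0.40152)
w(W) = -53/33 (w(W) = 4*(-53/132) = -53/33)
28283 - w(65 - 1*(-48)) = 28283 - 1*(-53/33) = 28283 + 53/33 = 933392/33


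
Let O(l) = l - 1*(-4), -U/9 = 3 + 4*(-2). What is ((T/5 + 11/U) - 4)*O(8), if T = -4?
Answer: -164/3 ≈ -54.667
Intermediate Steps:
U = 45 (U = -9*(3 + 4*(-2)) = -9*(3 - 8) = -9*(-5) = 45)
O(l) = 4 + l (O(l) = l + 4 = 4 + l)
((T/5 + 11/U) - 4)*O(8) = ((-4/5 + 11/45) - 4)*(4 + 8) = ((-4*⅕ + 11*(1/45)) - 4)*12 = ((-⅘ + 11/45) - 4)*12 = (-5/9 - 4)*12 = -41/9*12 = -164/3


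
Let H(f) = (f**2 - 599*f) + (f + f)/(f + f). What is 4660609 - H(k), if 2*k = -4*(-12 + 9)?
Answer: 4664166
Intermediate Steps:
k = 6 (k = (-4*(-12 + 9))/2 = (-4*(-3))/2 = (1/2)*12 = 6)
H(f) = 1 + f**2 - 599*f (H(f) = (f**2 - 599*f) + (2*f)/((2*f)) = (f**2 - 599*f) + (2*f)*(1/(2*f)) = (f**2 - 599*f) + 1 = 1 + f**2 - 599*f)
4660609 - H(k) = 4660609 - (1 + 6**2 - 599*6) = 4660609 - (1 + 36 - 3594) = 4660609 - 1*(-3557) = 4660609 + 3557 = 4664166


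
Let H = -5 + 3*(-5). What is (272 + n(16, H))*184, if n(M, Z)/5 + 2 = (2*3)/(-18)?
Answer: 143704/3 ≈ 47901.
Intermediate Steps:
H = -20 (H = -5 - 15 = -20)
n(M, Z) = -35/3 (n(M, Z) = -10 + 5*((2*3)/(-18)) = -10 + 5*(6*(-1/18)) = -10 + 5*(-⅓) = -10 - 5/3 = -35/3)
(272 + n(16, H))*184 = (272 - 35/3)*184 = (781/3)*184 = 143704/3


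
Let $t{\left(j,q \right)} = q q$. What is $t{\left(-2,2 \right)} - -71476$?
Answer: $71480$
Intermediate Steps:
$t{\left(j,q \right)} = q^{2}$
$t{\left(-2,2 \right)} - -71476 = 2^{2} - -71476 = 4 + 71476 = 71480$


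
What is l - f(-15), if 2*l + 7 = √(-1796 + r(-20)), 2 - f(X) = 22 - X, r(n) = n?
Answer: 63/2 + I*√454 ≈ 31.5 + 21.307*I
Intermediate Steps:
f(X) = -20 + X (f(X) = 2 - (22 - X) = 2 + (-22 + X) = -20 + X)
l = -7/2 + I*√454 (l = -7/2 + √(-1796 - 20)/2 = -7/2 + √(-1816)/2 = -7/2 + (2*I*√454)/2 = -7/2 + I*√454 ≈ -3.5 + 21.307*I)
l - f(-15) = (-7/2 + I*√454) - (-20 - 15) = (-7/2 + I*√454) - 1*(-35) = (-7/2 + I*√454) + 35 = 63/2 + I*√454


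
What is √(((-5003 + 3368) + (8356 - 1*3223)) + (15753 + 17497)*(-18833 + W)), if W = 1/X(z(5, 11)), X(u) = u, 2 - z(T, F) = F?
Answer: I*√5635777018/3 ≈ 25024.0*I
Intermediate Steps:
z(T, F) = 2 - F
W = -⅑ (W = 1/(2 - 1*11) = 1/(2 - 11) = 1/(-9) = -⅑ ≈ -0.11111)
√(((-5003 + 3368) + (8356 - 1*3223)) + (15753 + 17497)*(-18833 + W)) = √(((-5003 + 3368) + (8356 - 1*3223)) + (15753 + 17497)*(-18833 - ⅑)) = √((-1635 + (8356 - 3223)) + 33250*(-169498/9)) = √((-1635 + 5133) - 5635808500/9) = √(3498 - 5635808500/9) = √(-5635777018/9) = I*√5635777018/3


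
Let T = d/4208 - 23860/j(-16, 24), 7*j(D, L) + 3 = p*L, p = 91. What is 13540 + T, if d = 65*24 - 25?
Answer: 123565881595/9177648 ≈ 13464.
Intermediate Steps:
j(D, L) = -3/7 + 13*L (j(D, L) = -3/7 + (91*L)/7 = -3/7 + 13*L)
d = 1535 (d = 1560 - 25 = 1535)
T = -699472325/9177648 (T = 1535/4208 - 23860/(-3/7 + 13*24) = 1535*(1/4208) - 23860/(-3/7 + 312) = 1535/4208 - 23860/2181/7 = 1535/4208 - 23860*7/2181 = 1535/4208 - 167020/2181 = -699472325/9177648 ≈ -76.215)
13540 + T = 13540 - 699472325/9177648 = 123565881595/9177648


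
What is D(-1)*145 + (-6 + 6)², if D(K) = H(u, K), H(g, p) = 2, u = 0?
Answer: 290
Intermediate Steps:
D(K) = 2
D(-1)*145 + (-6 + 6)² = 2*145 + (-6 + 6)² = 290 + 0² = 290 + 0 = 290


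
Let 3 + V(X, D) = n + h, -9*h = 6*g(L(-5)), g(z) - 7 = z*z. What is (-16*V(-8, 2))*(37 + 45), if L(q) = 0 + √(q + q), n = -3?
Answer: 5248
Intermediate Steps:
L(q) = √2*√q (L(q) = 0 + √(2*q) = 0 + √2*√q = √2*√q)
g(z) = 7 + z² (g(z) = 7 + z*z = 7 + z²)
h = 2 (h = -2*(7 + (√2*√(-5))²)/3 = -2*(7 + (√2*(I*√5))²)/3 = -2*(7 + (I*√10)²)/3 = -2*(7 - 10)/3 = -2*(-3)/3 = -⅑*(-18) = 2)
V(X, D) = -4 (V(X, D) = -3 + (-3 + 2) = -3 - 1 = -4)
(-16*V(-8, 2))*(37 + 45) = (-16*(-4))*(37 + 45) = 64*82 = 5248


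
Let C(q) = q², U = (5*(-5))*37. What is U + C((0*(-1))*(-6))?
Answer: -925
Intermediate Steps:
U = -925 (U = -25*37 = -925)
U + C((0*(-1))*(-6)) = -925 + ((0*(-1))*(-6))² = -925 + (0*(-6))² = -925 + 0² = -925 + 0 = -925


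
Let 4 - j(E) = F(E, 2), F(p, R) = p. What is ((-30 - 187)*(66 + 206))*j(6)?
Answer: 118048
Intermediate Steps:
j(E) = 4 - E
((-30 - 187)*(66 + 206))*j(6) = ((-30 - 187)*(66 + 206))*(4 - 1*6) = (-217*272)*(4 - 6) = -59024*(-2) = 118048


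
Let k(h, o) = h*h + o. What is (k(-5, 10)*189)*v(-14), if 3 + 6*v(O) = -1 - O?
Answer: 11025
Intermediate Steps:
v(O) = -⅔ - O/6 (v(O) = -½ + (-1 - O)/6 = -½ + (-⅙ - O/6) = -⅔ - O/6)
k(h, o) = o + h² (k(h, o) = h² + o = o + h²)
(k(-5, 10)*189)*v(-14) = ((10 + (-5)²)*189)*(-⅔ - ⅙*(-14)) = ((10 + 25)*189)*(-⅔ + 7/3) = (35*189)*(5/3) = 6615*(5/3) = 11025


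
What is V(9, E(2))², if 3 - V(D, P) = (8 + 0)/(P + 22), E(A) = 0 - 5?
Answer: 1849/289 ≈ 6.3979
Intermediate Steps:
E(A) = -5
V(D, P) = 3 - 8/(22 + P) (V(D, P) = 3 - (8 + 0)/(P + 22) = 3 - 8/(22 + P))
V(9, E(2))² = ((58 + 3*(-5))/(22 - 5))² = ((58 - 15)/17)² = ((1/17)*43)² = (43/17)² = 1849/289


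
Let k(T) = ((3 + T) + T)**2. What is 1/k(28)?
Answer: 1/3481 ≈ 0.00028727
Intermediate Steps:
k(T) = (3 + 2*T)**2
1/k(28) = 1/((3 + 2*28)**2) = 1/((3 + 56)**2) = 1/(59**2) = 1/3481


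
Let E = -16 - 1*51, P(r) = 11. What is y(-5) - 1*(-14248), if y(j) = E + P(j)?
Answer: 14192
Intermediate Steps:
E = -67 (E = -16 - 51 = -67)
y(j) = -56 (y(j) = -67 + 11 = -56)
y(-5) - 1*(-14248) = -56 - 1*(-14248) = -56 + 14248 = 14192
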